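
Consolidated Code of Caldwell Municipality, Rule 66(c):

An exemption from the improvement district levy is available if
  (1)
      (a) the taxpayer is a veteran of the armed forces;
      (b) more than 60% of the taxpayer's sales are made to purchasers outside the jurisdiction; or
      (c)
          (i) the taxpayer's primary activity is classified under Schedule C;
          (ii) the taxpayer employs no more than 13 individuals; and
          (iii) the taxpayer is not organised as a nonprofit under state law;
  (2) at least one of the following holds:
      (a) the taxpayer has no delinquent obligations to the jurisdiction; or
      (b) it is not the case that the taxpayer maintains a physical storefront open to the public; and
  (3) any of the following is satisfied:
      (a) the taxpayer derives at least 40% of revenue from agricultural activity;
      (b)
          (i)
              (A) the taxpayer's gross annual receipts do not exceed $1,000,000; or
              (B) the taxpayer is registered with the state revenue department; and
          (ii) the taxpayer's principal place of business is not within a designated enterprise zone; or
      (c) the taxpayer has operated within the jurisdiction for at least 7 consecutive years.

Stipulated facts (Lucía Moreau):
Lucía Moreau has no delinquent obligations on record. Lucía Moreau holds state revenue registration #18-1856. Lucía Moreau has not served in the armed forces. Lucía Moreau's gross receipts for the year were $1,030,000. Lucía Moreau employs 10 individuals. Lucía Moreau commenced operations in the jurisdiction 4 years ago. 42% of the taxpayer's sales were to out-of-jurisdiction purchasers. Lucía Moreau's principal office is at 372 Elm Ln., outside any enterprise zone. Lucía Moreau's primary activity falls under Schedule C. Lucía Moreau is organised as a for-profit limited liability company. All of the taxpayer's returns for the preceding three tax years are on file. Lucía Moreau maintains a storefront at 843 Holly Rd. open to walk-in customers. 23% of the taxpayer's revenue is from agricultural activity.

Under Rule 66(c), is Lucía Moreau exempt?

Yes — exempt.

(a) veteran — not satisfied.
(b) >60% out-of-jur. sales — fails.
(i) Schedule C activity — holds.
(ii) ≤ 13 employees — holds.
(iii) not (nonprofit) — holds.
So (c) is satisfied (T AND T AND T).
So (1) is satisfied (F OR F OR T).
(a) no delinquency — satisfied.
(b) not (has storefront) — fails.
So (2) is satisfied (T OR F).
(a) ≥40% agricultural — not met.
(A) receipts ≤ $1,000,000 — not met.
(B) state-registered — satisfied.
So (i) is satisfied (F OR T).
(ii) not (in enterprise zone) — met.
So (b) is satisfied (T AND T).
(c) ≥ 7 yrs in jurisdiction — fails.
(3): F OR T OR F → true.
So Overall is satisfied (T AND T AND T).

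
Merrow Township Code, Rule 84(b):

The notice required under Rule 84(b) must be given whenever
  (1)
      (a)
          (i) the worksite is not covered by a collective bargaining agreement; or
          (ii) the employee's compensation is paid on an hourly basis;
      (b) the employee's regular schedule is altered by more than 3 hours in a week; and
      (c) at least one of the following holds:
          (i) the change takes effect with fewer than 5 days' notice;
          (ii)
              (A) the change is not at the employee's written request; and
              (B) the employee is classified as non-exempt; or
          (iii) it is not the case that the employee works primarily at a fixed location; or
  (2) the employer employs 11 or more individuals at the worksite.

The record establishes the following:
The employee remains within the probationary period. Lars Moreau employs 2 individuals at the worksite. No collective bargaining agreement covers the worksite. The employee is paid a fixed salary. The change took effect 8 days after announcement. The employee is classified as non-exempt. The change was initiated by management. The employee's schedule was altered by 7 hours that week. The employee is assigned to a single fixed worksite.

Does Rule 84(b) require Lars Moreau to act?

Yes — required.

(i) no CBA — satisfied.
(ii) hourly-paid — fails.
(a): T OR F → true.
(b) schedule shift > 3h — met.
(i) < 5 days' notice — fails.
(A) not employee-requested — met.
(B) non-exempt — holds.
(ii): T AND T → true.
(iii) not (fixed location) — not met.
(c) = F OR T OR F = true.
So (1) is satisfied (T AND T AND T).
(2) ≥ 11 at site — not satisfied.
So Overall is satisfied (T OR F).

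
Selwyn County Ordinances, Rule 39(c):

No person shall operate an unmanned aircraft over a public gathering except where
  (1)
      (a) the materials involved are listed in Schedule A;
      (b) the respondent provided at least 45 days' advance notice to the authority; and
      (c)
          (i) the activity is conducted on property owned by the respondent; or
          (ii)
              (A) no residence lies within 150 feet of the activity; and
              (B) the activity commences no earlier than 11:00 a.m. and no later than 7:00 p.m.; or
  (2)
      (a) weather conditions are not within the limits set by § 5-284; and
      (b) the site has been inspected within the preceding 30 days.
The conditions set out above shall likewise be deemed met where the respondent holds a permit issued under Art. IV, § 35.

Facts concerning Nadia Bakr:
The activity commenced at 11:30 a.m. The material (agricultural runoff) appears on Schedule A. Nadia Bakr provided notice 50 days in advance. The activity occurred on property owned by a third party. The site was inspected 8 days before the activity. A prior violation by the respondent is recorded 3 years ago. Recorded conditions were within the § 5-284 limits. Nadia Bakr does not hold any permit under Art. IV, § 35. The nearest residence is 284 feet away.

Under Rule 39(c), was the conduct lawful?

(a) Schedule A material — satisfied.
(b) ≥45 days' notice — holds.
(i) own property — not met.
(A) no residence in 150 ft — holds.
(B) start within hours — met.
(ii) = T AND T = true.
(c) = F OR T = true.
(1): T AND T AND T → true.
(a) not (weather ok) — not satisfied.
(b) site inspected — satisfied.
So (2) is not satisfied (F AND T).
Overall: T OR F → true.
Exception (holds permit) — not satisfied.
Result: main true OR exception false → true.

Yes — lawful.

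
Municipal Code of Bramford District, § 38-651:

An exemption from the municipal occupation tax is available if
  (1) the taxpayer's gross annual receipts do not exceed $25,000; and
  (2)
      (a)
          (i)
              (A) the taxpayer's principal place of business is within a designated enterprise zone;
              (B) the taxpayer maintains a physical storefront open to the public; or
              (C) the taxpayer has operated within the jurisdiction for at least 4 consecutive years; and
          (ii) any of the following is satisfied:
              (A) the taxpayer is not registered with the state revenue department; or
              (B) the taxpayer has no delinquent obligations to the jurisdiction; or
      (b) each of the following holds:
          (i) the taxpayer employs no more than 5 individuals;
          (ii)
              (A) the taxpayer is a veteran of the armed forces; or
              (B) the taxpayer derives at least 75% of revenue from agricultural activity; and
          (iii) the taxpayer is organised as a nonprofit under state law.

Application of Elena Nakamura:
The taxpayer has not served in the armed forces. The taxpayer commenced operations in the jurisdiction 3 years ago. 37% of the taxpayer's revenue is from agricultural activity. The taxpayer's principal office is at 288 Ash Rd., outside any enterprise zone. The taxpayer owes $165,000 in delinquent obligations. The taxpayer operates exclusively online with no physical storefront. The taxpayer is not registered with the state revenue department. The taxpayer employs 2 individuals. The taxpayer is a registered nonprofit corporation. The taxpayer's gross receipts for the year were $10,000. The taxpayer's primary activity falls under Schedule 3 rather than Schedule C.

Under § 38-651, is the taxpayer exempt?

(1) receipts ≤ $25,000 — holds.
(A) in enterprise zone — fails.
(B) has storefront — not satisfied.
(C) ≥ 4 yrs in jurisdiction — not met.
So (i) is not satisfied (F OR F OR F).
(A) not (state-registered) — satisfied.
(B) no delinquency — not met.
So (ii) is satisfied (T OR F).
(a) = F AND T = false.
(i) ≤ 5 employees — holds.
(A) veteran — not satisfied.
(B) ≥75% agricultural — fails.
(ii): F OR F → false.
(iii) nonprofit — satisfied.
(b) = T AND F AND T = false.
(2): F OR F → false.
So Overall is not satisfied (T AND F).

No — not exempt.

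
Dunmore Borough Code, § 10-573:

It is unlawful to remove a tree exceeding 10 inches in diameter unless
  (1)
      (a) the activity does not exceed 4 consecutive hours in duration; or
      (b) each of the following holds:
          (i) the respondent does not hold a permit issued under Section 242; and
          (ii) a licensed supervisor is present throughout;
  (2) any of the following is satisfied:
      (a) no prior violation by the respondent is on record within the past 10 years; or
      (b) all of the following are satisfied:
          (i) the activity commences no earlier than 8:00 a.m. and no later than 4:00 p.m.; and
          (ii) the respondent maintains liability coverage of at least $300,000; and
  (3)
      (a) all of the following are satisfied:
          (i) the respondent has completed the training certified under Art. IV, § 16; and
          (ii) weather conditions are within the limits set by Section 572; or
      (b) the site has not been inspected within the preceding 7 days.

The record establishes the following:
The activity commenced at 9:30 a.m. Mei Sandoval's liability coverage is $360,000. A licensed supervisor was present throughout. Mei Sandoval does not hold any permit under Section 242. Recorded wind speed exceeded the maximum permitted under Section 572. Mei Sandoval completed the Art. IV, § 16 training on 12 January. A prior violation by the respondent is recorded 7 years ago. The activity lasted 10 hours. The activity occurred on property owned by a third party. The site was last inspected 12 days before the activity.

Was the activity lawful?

Yes — lawful.

(a) ≤ 4 hrs duration — not satisfied.
(i) not (holds permit) — holds.
(ii) supervisor present — holds.
So (b) is satisfied (T AND T).
So (1) is satisfied (F OR T).
(a) no prior violation — fails.
(i) start within hours — satisfied.
(ii) coverage ≥ $300,000 — holds.
So (b) is satisfied (T AND T).
So (2) is satisfied (F OR T).
(i) training certified — satisfied.
(ii) weather ok — not satisfied.
So (a) is not satisfied (T AND F).
(b) not (site inspected) — satisfied.
(3): F OR T → true.
Overall: T AND T AND T → true.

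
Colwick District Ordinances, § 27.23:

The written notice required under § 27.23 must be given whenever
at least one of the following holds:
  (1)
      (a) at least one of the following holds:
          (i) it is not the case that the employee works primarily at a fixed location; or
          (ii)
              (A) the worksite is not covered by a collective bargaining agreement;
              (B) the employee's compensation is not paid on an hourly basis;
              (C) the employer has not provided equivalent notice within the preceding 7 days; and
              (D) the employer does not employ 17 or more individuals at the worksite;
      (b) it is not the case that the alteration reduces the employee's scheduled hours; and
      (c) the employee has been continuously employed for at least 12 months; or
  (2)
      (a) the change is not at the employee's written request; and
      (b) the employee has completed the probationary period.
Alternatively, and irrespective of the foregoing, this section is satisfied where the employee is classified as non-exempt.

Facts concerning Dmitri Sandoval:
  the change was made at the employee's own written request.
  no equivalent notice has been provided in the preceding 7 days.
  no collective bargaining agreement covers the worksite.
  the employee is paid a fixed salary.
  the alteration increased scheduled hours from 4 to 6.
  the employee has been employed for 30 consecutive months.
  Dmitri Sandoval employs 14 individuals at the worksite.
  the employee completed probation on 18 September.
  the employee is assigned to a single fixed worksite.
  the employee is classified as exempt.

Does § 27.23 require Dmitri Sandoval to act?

(i) not (fixed location) — not met.
(A) no CBA — holds.
(B) not (hourly-paid) — satisfied.
(C) no recent notice — satisfied.
(D) not (≥ 17 at site) — holds.
(ii) = T AND T AND T AND T = true.
So (a) is satisfied (F OR T).
(b) not (hours reduced) — holds.
(c) tenure ≥ 12 mo. — satisfied.
So (1) is satisfied (T AND T AND T).
(a) not employee-requested — not satisfied.
(b) past probation — met.
(2): F AND T → false.
Overall: T OR F → true.
Exception (non-exempt) — not satisfied.
Result: main true OR exception false → true.

Yes — required.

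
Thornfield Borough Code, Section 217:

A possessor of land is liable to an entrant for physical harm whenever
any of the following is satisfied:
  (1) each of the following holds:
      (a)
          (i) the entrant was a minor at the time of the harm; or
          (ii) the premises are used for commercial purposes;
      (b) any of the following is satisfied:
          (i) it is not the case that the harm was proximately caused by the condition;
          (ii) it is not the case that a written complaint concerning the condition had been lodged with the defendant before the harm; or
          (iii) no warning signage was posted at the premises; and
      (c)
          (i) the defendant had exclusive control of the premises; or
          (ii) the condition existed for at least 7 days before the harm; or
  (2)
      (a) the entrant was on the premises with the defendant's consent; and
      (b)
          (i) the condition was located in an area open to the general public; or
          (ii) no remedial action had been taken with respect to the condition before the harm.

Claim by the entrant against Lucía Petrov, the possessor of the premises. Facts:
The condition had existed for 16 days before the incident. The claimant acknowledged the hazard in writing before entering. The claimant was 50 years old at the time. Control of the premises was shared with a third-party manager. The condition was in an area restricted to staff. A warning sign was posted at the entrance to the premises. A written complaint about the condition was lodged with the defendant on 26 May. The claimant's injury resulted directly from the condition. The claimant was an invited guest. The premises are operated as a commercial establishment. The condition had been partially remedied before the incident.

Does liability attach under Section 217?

No — not liable.

(i) entrant a minor — not met.
(ii) commercial use — met.
(a) = F OR T = true.
(i) not (proximate cause) — not satisfied.
(ii) not (complaint lodged) — not met.
(iii) no signage posted — not satisfied.
(b) = F OR F OR F = false.
(i) exclusive control — not satisfied.
(ii) condition ≥7 days old — satisfied.
So (c) is satisfied (F OR T).
So (1) is not satisfied (T AND F AND T).
(a) consent to enter — satisfied.
(i) public area — not met.
(ii) no remedial action — not satisfied.
So (b) is not satisfied (F OR F).
So (2) is not satisfied (T AND F).
So Overall is not satisfied (F OR F).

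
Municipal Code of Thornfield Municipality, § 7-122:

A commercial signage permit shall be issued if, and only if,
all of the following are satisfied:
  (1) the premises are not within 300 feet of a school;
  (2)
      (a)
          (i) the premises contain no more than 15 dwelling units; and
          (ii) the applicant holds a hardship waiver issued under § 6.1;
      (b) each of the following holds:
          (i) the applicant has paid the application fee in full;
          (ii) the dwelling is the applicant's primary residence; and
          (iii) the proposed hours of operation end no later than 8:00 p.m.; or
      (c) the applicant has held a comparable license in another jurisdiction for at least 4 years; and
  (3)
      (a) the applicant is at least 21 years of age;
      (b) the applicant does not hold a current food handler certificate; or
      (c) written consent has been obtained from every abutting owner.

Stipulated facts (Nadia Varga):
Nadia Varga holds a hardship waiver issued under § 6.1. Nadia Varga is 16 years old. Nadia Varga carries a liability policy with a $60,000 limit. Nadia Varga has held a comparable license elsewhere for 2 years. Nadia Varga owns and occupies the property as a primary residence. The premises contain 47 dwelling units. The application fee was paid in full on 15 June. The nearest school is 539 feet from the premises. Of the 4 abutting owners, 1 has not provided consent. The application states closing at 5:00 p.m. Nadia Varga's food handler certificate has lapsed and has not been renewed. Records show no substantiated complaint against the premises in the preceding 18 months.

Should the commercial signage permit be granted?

(1) ≥300 ft from school — holds.
(i) ≤ 15 units — not satisfied.
(ii) hardship waiver — satisfied.
So (a) is not satisfied (F AND T).
(i) fee paid — holds.
(ii) primary residence — holds.
(iii) closes by 8 p.m. — met.
So (b) is satisfied (T AND T AND T).
(c) prior license ≥ 4 yr — not met.
So (2) is satisfied (F OR T OR F).
(a) age ≥ 21 — not met.
(b) not (food handler cert.) — satisfied.
(c) all abutters consent — not met.
(3) = F OR T OR F = true.
Overall = T AND T AND T = true.

Yes — granted.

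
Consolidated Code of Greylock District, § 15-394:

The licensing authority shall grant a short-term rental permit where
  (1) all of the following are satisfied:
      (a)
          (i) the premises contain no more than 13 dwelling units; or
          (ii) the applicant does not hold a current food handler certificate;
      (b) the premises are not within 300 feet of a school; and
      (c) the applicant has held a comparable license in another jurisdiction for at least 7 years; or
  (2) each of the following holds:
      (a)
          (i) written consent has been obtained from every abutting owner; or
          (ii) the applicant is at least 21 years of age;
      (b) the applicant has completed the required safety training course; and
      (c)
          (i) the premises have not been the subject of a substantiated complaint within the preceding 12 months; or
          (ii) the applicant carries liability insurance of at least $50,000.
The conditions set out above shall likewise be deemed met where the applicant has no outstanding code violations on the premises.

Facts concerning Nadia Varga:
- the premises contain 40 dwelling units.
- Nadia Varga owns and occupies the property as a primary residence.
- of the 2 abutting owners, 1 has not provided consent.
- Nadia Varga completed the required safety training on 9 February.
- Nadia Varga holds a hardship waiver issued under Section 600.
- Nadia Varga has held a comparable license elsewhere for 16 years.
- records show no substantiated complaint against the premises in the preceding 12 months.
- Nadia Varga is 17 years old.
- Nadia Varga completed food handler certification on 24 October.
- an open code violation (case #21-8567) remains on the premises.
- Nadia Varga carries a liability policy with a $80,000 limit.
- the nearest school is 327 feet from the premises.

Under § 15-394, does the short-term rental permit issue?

No — denied.

(i) ≤ 13 units — not satisfied.
(ii) not (food handler cert.) — not satisfied.
(a) = F OR F = false.
(b) ≥300 ft from school — holds.
(c) prior license ≥ 7 yr — satisfied.
(1): F AND T AND T → false.
(i) all abutters consent — fails.
(ii) age ≥ 21 — fails.
(a): F OR F → false.
(b) safety training — satisfied.
(i) no complaint in 12 mo. — met.
(ii) insurance ≥ $50,000 — satisfied.
(c): T OR T → true.
(2): F AND T AND T → false.
So Overall is not satisfied (F OR F).
Exception (no code violations) — not satisfied.
Result: main false OR exception false → false.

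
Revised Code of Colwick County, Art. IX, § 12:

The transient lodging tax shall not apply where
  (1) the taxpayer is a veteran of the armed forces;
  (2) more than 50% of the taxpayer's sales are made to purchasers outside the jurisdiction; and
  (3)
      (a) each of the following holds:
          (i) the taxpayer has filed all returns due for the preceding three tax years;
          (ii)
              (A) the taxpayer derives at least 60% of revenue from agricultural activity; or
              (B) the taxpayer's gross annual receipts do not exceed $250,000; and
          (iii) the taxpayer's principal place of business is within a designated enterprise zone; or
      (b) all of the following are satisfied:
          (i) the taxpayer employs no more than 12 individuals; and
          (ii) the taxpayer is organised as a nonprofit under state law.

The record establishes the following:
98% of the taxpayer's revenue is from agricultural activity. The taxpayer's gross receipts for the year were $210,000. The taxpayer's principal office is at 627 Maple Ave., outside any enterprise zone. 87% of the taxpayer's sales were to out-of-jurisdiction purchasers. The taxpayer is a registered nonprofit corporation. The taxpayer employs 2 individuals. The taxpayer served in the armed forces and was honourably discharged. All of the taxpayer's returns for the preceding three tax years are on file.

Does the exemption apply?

(1) veteran — holds.
(2) >50% out-of-jur. sales — satisfied.
(i) returns current — satisfied.
(A) ≥60% agricultural — satisfied.
(B) receipts ≤ $250,000 — satisfied.
So (ii) is satisfied (T OR T).
(iii) in enterprise zone — not satisfied.
(a): T AND T AND F → false.
(i) ≤ 12 employees — satisfied.
(ii) nonprofit — satisfied.
(b) = T AND T = true.
So (3) is satisfied (F OR T).
Overall: T AND T AND T → true.

Yes — exempt.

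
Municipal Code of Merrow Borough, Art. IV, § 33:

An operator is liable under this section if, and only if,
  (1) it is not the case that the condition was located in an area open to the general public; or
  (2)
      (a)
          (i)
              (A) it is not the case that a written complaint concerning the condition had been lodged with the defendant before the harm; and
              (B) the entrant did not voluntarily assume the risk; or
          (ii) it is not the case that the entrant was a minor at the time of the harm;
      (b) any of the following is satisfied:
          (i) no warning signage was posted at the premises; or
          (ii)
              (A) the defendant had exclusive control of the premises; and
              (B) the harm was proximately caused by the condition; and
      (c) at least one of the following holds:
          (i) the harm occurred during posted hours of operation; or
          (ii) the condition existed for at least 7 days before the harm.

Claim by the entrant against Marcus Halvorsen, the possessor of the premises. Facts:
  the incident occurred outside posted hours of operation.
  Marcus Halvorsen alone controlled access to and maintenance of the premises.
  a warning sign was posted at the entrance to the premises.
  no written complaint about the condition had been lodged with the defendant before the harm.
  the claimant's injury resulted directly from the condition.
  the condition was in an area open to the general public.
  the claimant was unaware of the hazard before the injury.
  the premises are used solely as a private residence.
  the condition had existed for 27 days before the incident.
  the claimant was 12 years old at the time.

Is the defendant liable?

Yes — liable.

(1) not (public area) — not met.
(A) not (complaint lodged) — holds.
(B) no assumed risk — holds.
(i) = T AND T = true.
(ii) not (entrant a minor) — not satisfied.
(a) = T OR F = true.
(i) no signage posted — not satisfied.
(A) exclusive control — holds.
(B) proximate cause — met.
(ii) = T AND T = true.
(b) = F OR T = true.
(i) during posted hours — not met.
(ii) condition ≥7 days old — met.
(c) = F OR T = true.
So (2) is satisfied (T AND T AND T).
Overall: F OR T → true.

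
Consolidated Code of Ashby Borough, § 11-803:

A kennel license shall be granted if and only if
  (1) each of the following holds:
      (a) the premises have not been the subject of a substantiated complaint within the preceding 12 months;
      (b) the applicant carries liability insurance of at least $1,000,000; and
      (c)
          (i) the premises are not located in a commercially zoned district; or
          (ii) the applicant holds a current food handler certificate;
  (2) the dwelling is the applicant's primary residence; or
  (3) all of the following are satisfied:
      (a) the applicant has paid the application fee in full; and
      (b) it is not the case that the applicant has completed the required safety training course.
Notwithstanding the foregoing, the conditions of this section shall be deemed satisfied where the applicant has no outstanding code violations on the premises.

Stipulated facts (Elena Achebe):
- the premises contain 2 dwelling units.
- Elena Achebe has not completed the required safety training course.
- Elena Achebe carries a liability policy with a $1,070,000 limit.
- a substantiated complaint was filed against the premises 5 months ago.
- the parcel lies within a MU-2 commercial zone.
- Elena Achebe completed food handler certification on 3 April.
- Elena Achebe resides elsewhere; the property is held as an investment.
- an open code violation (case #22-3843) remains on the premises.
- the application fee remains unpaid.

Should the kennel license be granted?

(a) no complaint in 12 mo. — not satisfied.
(b) insurance ≥ $1,000,000 — holds.
(i) not (commercially zoned) — not satisfied.
(ii) food handler cert. — holds.
So (c) is satisfied (F OR T).
(1) = F AND T AND T = false.
(2) primary residence — fails.
(a) fee paid — not satisfied.
(b) not (safety training) — satisfied.
(3): F AND T → false.
Overall: F OR F OR F → false.
Exception (no code violations) — not satisfied.
Result: main false OR exception false → false.

No — denied.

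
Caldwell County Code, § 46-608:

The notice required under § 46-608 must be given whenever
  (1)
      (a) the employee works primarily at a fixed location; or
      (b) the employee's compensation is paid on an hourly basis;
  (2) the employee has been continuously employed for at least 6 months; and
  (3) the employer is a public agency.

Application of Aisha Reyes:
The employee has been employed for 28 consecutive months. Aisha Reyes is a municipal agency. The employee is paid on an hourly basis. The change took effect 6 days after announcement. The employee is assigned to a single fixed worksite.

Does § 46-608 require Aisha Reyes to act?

Yes — required.

(a) fixed location — holds.
(b) hourly-paid — satisfied.
So (1) is satisfied (T OR T).
(2) tenure ≥ 6 mo. — satisfied.
(3) public agency — met.
Overall = T AND T AND T = true.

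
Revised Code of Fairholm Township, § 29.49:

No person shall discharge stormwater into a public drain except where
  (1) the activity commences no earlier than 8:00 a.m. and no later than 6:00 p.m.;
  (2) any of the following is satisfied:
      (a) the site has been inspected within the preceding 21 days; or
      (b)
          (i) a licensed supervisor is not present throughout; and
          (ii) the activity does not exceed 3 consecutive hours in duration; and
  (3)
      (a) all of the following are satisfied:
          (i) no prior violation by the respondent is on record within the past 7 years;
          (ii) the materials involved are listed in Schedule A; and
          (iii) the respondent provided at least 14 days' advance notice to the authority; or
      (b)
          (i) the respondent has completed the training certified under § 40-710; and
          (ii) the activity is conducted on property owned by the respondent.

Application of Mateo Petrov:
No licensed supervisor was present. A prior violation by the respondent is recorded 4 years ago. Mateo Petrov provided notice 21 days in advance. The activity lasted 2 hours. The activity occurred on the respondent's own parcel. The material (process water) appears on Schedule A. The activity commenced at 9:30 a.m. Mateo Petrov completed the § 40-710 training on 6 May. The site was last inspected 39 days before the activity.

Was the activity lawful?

Yes — lawful.

(1) start within hours — met.
(a) site inspected — not satisfied.
(i) not (supervisor present) — holds.
(ii) ≤ 3 hrs duration — met.
(b): T AND T → true.
So (2) is satisfied (F OR T).
(i) no prior violation — not satisfied.
(ii) Schedule A material — met.
(iii) ≥14 days' notice — met.
So (a) is not satisfied (F AND T AND T).
(i) training certified — met.
(ii) own property — satisfied.
(b) = T AND T = true.
So (3) is satisfied (F OR T).
Overall: T AND T AND T → true.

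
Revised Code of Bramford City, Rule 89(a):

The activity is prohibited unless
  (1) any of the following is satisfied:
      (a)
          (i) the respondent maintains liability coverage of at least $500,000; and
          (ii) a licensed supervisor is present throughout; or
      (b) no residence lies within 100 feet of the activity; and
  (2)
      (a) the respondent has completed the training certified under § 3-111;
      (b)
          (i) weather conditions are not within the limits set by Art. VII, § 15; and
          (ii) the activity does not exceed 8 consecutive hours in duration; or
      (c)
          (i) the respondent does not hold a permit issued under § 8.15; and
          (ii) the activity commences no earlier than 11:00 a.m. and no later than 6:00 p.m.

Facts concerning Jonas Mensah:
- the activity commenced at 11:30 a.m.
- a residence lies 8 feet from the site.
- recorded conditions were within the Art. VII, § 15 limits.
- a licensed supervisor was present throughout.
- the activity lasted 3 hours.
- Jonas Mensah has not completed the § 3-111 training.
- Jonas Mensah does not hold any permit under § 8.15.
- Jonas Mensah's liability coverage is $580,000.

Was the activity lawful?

(i) coverage ≥ $500,000 — satisfied.
(ii) supervisor present — satisfied.
So (a) is satisfied (T AND T).
(b) no residence in 100 ft — not satisfied.
(1) = T OR F = true.
(a) training certified — fails.
(i) not (weather ok) — not met.
(ii) ≤ 8 hrs duration — holds.
(b) = F AND T = false.
(i) not (holds permit) — holds.
(ii) start within hours — satisfied.
(c): T AND T → true.
(2) = F OR F OR T = true.
Overall: T AND T → true.

Yes — lawful.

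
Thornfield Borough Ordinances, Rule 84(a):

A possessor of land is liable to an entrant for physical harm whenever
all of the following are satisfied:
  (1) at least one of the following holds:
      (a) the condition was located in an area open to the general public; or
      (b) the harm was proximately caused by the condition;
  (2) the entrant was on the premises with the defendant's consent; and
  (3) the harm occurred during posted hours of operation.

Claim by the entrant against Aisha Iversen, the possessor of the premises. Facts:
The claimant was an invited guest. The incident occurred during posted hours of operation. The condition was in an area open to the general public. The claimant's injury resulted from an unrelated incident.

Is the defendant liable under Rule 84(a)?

(a) public area — met.
(b) proximate cause — not satisfied.
So (1) is satisfied (T OR F).
(2) consent to enter — satisfied.
(3) during posted hours — met.
Overall: T AND T AND T → true.

Yes — liable.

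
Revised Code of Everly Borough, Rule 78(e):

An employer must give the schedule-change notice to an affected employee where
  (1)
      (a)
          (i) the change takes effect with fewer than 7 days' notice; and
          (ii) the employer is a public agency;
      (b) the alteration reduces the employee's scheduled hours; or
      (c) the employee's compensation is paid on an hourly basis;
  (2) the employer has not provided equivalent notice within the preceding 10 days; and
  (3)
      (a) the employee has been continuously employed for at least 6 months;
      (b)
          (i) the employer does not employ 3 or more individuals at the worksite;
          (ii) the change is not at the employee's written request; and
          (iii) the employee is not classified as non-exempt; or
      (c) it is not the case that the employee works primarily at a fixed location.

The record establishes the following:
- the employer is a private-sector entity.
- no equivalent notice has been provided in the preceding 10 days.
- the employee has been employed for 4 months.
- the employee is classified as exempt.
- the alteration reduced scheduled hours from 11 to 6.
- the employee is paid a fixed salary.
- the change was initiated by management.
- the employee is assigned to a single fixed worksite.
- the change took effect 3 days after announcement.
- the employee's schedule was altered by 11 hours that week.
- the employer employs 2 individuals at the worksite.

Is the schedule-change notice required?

Yes — required.

(i) < 7 days' notice — satisfied.
(ii) public agency — fails.
(a) = T AND F = false.
(b) hours reduced — holds.
(c) hourly-paid — not satisfied.
So (1) is satisfied (F OR T OR F).
(2) no recent notice — met.
(a) tenure ≥ 6 mo. — not met.
(i) not (≥ 3 at site) — satisfied.
(ii) not employee-requested — satisfied.
(iii) not (non-exempt) — satisfied.
So (b) is satisfied (T AND T AND T).
(c) not (fixed location) — not met.
(3): F OR T OR F → true.
Overall: T AND T AND T → true.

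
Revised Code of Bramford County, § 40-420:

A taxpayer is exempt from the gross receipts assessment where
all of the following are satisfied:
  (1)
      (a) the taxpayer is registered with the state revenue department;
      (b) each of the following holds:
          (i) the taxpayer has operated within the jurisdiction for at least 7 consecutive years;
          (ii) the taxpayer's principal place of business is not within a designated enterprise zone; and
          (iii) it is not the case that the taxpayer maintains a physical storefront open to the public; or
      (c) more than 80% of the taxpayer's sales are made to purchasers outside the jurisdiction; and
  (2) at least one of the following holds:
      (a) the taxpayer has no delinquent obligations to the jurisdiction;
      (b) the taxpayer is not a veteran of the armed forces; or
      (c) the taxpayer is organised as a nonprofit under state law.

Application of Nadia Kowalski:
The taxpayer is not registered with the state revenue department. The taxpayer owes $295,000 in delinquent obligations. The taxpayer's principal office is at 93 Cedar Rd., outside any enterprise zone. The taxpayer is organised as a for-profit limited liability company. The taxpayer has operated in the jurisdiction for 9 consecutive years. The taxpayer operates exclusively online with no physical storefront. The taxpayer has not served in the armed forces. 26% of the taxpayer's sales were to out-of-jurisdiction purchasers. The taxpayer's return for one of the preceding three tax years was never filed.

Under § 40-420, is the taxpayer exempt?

Yes — exempt.

(a) state-registered — not satisfied.
(i) ≥ 7 yrs in jurisdiction — met.
(ii) not (in enterprise zone) — met.
(iii) not (has storefront) — holds.
(b): T AND T AND T → true.
(c) >80% out-of-jur. sales — fails.
(1): F OR T OR F → true.
(a) no delinquency — not satisfied.
(b) not (veteran) — holds.
(c) nonprofit — not met.
(2) = F OR T OR F = true.
So Overall is satisfied (T AND T).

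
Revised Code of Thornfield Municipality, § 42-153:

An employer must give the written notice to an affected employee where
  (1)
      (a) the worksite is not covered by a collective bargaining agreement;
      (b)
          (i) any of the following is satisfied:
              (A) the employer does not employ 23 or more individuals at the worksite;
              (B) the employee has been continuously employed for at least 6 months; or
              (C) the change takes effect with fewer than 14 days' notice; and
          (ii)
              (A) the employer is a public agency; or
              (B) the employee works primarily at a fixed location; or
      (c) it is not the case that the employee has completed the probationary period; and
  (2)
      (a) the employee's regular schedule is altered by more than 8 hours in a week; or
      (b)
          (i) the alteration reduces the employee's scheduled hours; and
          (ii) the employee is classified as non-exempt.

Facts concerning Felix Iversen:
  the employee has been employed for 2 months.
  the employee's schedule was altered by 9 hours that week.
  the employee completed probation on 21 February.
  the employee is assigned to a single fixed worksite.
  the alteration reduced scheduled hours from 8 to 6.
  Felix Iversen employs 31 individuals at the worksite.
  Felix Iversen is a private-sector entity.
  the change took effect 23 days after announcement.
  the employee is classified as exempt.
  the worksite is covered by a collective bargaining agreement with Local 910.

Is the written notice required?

(a) no CBA — not satisfied.
(A) not (≥ 23 at site) — fails.
(B) tenure ≥ 6 mo. — not satisfied.
(C) < 14 days' notice — fails.
(i): F OR F OR F → false.
(A) public agency — not met.
(B) fixed location — holds.
(ii): F OR T → true.
(b) = F AND T = false.
(c) not (past probation) — not met.
(1): F OR F OR F → false.
(a) schedule shift > 8h — holds.
(i) hours reduced — met.
(ii) non-exempt — fails.
(b) = T AND F = false.
(2) = T OR F = true.
Overall: F AND T → false.

No — not required.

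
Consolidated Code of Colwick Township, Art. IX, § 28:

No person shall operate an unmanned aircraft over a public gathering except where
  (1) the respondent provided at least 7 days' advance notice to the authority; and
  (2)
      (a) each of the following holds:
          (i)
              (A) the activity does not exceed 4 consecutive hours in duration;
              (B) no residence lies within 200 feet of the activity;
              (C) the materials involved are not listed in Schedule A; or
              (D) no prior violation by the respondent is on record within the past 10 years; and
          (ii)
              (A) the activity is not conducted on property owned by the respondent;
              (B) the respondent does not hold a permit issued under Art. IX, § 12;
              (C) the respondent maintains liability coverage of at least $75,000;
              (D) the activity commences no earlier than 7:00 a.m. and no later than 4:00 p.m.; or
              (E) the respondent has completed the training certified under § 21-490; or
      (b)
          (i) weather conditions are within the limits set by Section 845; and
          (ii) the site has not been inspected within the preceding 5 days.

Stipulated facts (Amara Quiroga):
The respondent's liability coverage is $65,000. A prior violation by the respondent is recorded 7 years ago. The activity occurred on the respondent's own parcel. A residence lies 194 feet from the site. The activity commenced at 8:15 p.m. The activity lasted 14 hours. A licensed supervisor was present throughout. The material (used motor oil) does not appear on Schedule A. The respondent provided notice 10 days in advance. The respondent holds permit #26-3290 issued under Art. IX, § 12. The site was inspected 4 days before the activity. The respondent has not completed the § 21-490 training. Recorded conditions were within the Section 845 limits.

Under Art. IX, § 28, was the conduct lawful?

No — unlawful.

(1) ≥7 days' notice — satisfied.
(A) ≤ 4 hrs duration — not satisfied.
(B) no residence in 200 ft — not satisfied.
(C) not (Schedule A material) — satisfied.
(D) no prior violation — fails.
(i): F OR F OR T OR F → true.
(A) not (own property) — fails.
(B) not (holds permit) — not met.
(C) coverage ≥ $75,000 — not satisfied.
(D) start within hours — fails.
(E) training certified — not satisfied.
(ii) = F OR F OR F OR F OR F = false.
(a) = T AND F = false.
(i) weather ok — satisfied.
(ii) not (site inspected) — not satisfied.
So (b) is not satisfied (T AND F).
(2): F OR F → false.
So Overall is not satisfied (T AND F).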